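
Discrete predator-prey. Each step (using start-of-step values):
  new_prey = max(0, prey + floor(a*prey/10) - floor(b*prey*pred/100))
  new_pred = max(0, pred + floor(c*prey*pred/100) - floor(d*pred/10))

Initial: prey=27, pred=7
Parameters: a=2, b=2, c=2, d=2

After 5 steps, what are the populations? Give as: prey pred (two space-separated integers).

Answer: 16 31

Derivation:
Step 1: prey: 27+5-3=29; pred: 7+3-1=9
Step 2: prey: 29+5-5=29; pred: 9+5-1=13
Step 3: prey: 29+5-7=27; pred: 13+7-2=18
Step 4: prey: 27+5-9=23; pred: 18+9-3=24
Step 5: prey: 23+4-11=16; pred: 24+11-4=31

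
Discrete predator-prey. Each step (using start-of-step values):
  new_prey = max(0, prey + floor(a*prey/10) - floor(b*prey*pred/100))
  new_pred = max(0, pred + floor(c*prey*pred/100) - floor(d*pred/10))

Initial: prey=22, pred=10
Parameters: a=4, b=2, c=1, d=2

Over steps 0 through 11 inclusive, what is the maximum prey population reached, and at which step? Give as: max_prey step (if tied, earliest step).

Step 1: prey: 22+8-4=26; pred: 10+2-2=10
Step 2: prey: 26+10-5=31; pred: 10+2-2=10
Step 3: prey: 31+12-6=37; pred: 10+3-2=11
Step 4: prey: 37+14-8=43; pred: 11+4-2=13
Step 5: prey: 43+17-11=49; pred: 13+5-2=16
Step 6: prey: 49+19-15=53; pred: 16+7-3=20
Step 7: prey: 53+21-21=53; pred: 20+10-4=26
Step 8: prey: 53+21-27=47; pred: 26+13-5=34
Step 9: prey: 47+18-31=34; pred: 34+15-6=43
Step 10: prey: 34+13-29=18; pred: 43+14-8=49
Step 11: prey: 18+7-17=8; pred: 49+8-9=48
Max prey = 53 at step 6

Answer: 53 6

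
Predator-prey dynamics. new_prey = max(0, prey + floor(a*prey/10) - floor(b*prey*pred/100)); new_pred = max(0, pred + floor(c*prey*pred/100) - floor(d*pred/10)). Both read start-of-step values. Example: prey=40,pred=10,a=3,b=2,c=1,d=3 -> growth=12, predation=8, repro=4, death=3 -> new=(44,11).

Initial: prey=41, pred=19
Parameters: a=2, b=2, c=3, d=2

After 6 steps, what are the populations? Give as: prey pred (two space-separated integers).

Answer: 0 45

Derivation:
Step 1: prey: 41+8-15=34; pred: 19+23-3=39
Step 2: prey: 34+6-26=14; pred: 39+39-7=71
Step 3: prey: 14+2-19=0; pred: 71+29-14=86
Step 4: prey: 0+0-0=0; pred: 86+0-17=69
Step 5: prey: 0+0-0=0; pred: 69+0-13=56
Step 6: prey: 0+0-0=0; pred: 56+0-11=45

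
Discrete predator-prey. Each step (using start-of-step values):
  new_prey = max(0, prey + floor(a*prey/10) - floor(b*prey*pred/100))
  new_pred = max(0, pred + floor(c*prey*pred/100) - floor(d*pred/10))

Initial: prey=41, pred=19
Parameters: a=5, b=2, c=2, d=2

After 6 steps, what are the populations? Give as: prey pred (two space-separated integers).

Step 1: prey: 41+20-15=46; pred: 19+15-3=31
Step 2: prey: 46+23-28=41; pred: 31+28-6=53
Step 3: prey: 41+20-43=18; pred: 53+43-10=86
Step 4: prey: 18+9-30=0; pred: 86+30-17=99
Step 5: prey: 0+0-0=0; pred: 99+0-19=80
Step 6: prey: 0+0-0=0; pred: 80+0-16=64

Answer: 0 64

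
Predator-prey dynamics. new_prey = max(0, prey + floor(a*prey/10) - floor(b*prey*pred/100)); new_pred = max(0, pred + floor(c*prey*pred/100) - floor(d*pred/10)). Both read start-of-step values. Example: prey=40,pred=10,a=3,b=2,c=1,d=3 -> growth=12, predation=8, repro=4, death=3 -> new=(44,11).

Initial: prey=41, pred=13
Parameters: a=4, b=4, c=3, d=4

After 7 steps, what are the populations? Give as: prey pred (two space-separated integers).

Step 1: prey: 41+16-21=36; pred: 13+15-5=23
Step 2: prey: 36+14-33=17; pred: 23+24-9=38
Step 3: prey: 17+6-25=0; pred: 38+19-15=42
Step 4: prey: 0+0-0=0; pred: 42+0-16=26
Step 5: prey: 0+0-0=0; pred: 26+0-10=16
Step 6: prey: 0+0-0=0; pred: 16+0-6=10
Step 7: prey: 0+0-0=0; pred: 10+0-4=6

Answer: 0 6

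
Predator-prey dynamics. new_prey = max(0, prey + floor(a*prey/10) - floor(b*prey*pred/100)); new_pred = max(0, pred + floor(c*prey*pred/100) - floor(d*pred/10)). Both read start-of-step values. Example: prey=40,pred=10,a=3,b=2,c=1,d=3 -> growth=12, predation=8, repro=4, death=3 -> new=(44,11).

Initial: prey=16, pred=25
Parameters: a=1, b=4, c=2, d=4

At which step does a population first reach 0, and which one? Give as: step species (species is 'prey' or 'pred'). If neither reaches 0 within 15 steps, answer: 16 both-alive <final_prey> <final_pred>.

Answer: 16 both-alive 1 2

Derivation:
Step 1: prey: 16+1-16=1; pred: 25+8-10=23
Step 2: prey: 1+0-0=1; pred: 23+0-9=14
Step 3: prey: 1+0-0=1; pred: 14+0-5=9
Step 4: prey: 1+0-0=1; pred: 9+0-3=6
Step 5: prey: 1+0-0=1; pred: 6+0-2=4
Step 6: prey: 1+0-0=1; pred: 4+0-1=3
Step 7: prey: 1+0-0=1; pred: 3+0-1=2
Step 8: prey: 1+0-0=1; pred: 2+0-0=2
Steps 9-15: state stable at prey=1, pred=2 (no change)
No extinction within 15 steps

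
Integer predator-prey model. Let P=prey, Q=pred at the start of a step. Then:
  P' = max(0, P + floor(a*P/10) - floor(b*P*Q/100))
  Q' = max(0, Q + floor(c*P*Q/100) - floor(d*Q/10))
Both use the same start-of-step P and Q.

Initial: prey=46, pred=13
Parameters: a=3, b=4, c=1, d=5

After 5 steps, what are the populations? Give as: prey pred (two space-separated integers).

Step 1: prey: 46+13-23=36; pred: 13+5-6=12
Step 2: prey: 36+10-17=29; pred: 12+4-6=10
Step 3: prey: 29+8-11=26; pred: 10+2-5=7
Step 4: prey: 26+7-7=26; pred: 7+1-3=5
Step 5: prey: 26+7-5=28; pred: 5+1-2=4

Answer: 28 4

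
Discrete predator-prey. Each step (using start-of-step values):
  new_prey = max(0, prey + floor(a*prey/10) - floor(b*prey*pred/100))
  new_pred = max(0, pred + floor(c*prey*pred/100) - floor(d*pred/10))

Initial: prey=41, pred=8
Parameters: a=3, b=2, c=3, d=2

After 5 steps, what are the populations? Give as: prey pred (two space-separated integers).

Step 1: prey: 41+12-6=47; pred: 8+9-1=16
Step 2: prey: 47+14-15=46; pred: 16+22-3=35
Step 3: prey: 46+13-32=27; pred: 35+48-7=76
Step 4: prey: 27+8-41=0; pred: 76+61-15=122
Step 5: prey: 0+0-0=0; pred: 122+0-24=98

Answer: 0 98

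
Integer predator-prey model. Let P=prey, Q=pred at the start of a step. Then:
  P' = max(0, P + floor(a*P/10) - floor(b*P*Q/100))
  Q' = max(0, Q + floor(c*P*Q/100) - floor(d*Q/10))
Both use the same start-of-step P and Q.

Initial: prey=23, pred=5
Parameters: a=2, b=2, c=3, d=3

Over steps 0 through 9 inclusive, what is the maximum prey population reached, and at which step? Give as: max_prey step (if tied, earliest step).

Step 1: prey: 23+4-2=25; pred: 5+3-1=7
Step 2: prey: 25+5-3=27; pred: 7+5-2=10
Step 3: prey: 27+5-5=27; pred: 10+8-3=15
Step 4: prey: 27+5-8=24; pred: 15+12-4=23
Step 5: prey: 24+4-11=17; pred: 23+16-6=33
Step 6: prey: 17+3-11=9; pred: 33+16-9=40
Step 7: prey: 9+1-7=3; pred: 40+10-12=38
Step 8: prey: 3+0-2=1; pred: 38+3-11=30
Step 9: prey: 1+0-0=1; pred: 30+0-9=21
Max prey = 27 at step 2

Answer: 27 2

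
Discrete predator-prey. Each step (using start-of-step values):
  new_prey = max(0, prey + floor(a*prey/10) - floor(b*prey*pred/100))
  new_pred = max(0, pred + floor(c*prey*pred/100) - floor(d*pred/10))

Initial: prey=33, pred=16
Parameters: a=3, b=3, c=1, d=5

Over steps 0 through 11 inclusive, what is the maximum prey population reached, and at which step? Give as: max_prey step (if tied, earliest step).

Step 1: prey: 33+9-15=27; pred: 16+5-8=13
Step 2: prey: 27+8-10=25; pred: 13+3-6=10
Step 3: prey: 25+7-7=25; pred: 10+2-5=7
Step 4: prey: 25+7-5=27; pred: 7+1-3=5
Step 5: prey: 27+8-4=31; pred: 5+1-2=4
Step 6: prey: 31+9-3=37; pred: 4+1-2=3
Step 7: prey: 37+11-3=45; pred: 3+1-1=3
Step 8: prey: 45+13-4=54; pred: 3+1-1=3
Step 9: prey: 54+16-4=66; pred: 3+1-1=3
Step 10: prey: 66+19-5=80; pred: 3+1-1=3
Step 11: prey: 80+24-7=97; pred: 3+2-1=4
Max prey = 97 at step 11

Answer: 97 11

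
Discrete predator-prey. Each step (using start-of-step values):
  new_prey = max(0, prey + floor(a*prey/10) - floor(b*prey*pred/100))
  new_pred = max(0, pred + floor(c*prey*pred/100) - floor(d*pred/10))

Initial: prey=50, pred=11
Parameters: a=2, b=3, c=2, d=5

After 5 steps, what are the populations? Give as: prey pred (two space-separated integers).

Step 1: prey: 50+10-16=44; pred: 11+11-5=17
Step 2: prey: 44+8-22=30; pred: 17+14-8=23
Step 3: prey: 30+6-20=16; pred: 23+13-11=25
Step 4: prey: 16+3-12=7; pred: 25+8-12=21
Step 5: prey: 7+1-4=4; pred: 21+2-10=13

Answer: 4 13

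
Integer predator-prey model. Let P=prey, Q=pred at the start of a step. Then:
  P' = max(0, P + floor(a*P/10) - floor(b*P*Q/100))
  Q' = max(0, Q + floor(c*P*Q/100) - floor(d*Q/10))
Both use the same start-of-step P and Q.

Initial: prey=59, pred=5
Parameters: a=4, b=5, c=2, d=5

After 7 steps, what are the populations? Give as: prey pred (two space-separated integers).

Answer: 0 6

Derivation:
Step 1: prey: 59+23-14=68; pred: 5+5-2=8
Step 2: prey: 68+27-27=68; pred: 8+10-4=14
Step 3: prey: 68+27-47=48; pred: 14+19-7=26
Step 4: prey: 48+19-62=5; pred: 26+24-13=37
Step 5: prey: 5+2-9=0; pred: 37+3-18=22
Step 6: prey: 0+0-0=0; pred: 22+0-11=11
Step 7: prey: 0+0-0=0; pred: 11+0-5=6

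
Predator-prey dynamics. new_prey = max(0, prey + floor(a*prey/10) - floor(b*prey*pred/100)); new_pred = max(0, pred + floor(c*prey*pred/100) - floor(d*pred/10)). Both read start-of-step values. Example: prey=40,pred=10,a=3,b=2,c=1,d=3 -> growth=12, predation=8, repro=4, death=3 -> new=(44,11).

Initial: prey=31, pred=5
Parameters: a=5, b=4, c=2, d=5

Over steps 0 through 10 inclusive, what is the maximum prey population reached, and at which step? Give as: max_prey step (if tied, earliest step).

Answer: 66 4

Derivation:
Step 1: prey: 31+15-6=40; pred: 5+3-2=6
Step 2: prey: 40+20-9=51; pred: 6+4-3=7
Step 3: prey: 51+25-14=62; pred: 7+7-3=11
Step 4: prey: 62+31-27=66; pred: 11+13-5=19
Step 5: prey: 66+33-50=49; pred: 19+25-9=35
Step 6: prey: 49+24-68=5; pred: 35+34-17=52
Step 7: prey: 5+2-10=0; pred: 52+5-26=31
Step 8: prey: 0+0-0=0; pred: 31+0-15=16
Step 9: prey: 0+0-0=0; pred: 16+0-8=8
Step 10: prey: 0+0-0=0; pred: 8+0-4=4
Max prey = 66 at step 4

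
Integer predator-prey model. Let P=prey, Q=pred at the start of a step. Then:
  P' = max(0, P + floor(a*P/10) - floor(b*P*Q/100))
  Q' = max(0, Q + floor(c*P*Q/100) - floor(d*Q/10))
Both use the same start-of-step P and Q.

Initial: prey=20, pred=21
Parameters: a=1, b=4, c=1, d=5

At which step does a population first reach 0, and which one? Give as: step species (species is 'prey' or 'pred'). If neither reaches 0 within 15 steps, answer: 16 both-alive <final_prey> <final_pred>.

Answer: 16 both-alive 3 1

Derivation:
Step 1: prey: 20+2-16=6; pred: 21+4-10=15
Step 2: prey: 6+0-3=3; pred: 15+0-7=8
Step 3: prey: 3+0-0=3; pred: 8+0-4=4
Step 4: prey: 3+0-0=3; pred: 4+0-2=2
Step 5: prey: 3+0-0=3; pred: 2+0-1=1
Step 6: prey: 3+0-0=3; pred: 1+0-0=1
Steps 7-15: state stable at prey=3, pred=1 (no change)
No extinction within 15 steps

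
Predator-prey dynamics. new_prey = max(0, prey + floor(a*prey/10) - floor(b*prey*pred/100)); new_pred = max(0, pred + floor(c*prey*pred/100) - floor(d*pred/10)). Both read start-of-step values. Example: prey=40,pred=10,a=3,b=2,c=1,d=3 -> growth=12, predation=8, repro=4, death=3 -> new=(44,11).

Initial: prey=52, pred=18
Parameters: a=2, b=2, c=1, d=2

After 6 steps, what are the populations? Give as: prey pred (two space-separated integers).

Answer: 4 25

Derivation:
Step 1: prey: 52+10-18=44; pred: 18+9-3=24
Step 2: prey: 44+8-21=31; pred: 24+10-4=30
Step 3: prey: 31+6-18=19; pred: 30+9-6=33
Step 4: prey: 19+3-12=10; pred: 33+6-6=33
Step 5: prey: 10+2-6=6; pred: 33+3-6=30
Step 6: prey: 6+1-3=4; pred: 30+1-6=25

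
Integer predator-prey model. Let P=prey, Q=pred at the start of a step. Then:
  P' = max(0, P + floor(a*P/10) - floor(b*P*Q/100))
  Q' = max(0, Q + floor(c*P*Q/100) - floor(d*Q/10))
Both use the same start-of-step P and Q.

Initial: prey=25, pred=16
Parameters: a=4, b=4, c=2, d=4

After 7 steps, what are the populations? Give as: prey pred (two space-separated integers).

Step 1: prey: 25+10-16=19; pred: 16+8-6=18
Step 2: prey: 19+7-13=13; pred: 18+6-7=17
Step 3: prey: 13+5-8=10; pred: 17+4-6=15
Step 4: prey: 10+4-6=8; pred: 15+3-6=12
Step 5: prey: 8+3-3=8; pred: 12+1-4=9
Step 6: prey: 8+3-2=9; pred: 9+1-3=7
Step 7: prey: 9+3-2=10; pred: 7+1-2=6

Answer: 10 6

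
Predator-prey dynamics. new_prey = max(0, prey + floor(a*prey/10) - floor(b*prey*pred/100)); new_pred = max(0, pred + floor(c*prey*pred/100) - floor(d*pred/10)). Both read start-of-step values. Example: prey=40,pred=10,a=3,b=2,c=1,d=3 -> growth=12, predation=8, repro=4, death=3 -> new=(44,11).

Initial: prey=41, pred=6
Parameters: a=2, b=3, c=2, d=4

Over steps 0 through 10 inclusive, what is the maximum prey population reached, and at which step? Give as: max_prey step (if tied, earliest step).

Step 1: prey: 41+8-7=42; pred: 6+4-2=8
Step 2: prey: 42+8-10=40; pred: 8+6-3=11
Step 3: prey: 40+8-13=35; pred: 11+8-4=15
Step 4: prey: 35+7-15=27; pred: 15+10-6=19
Step 5: prey: 27+5-15=17; pred: 19+10-7=22
Step 6: prey: 17+3-11=9; pred: 22+7-8=21
Step 7: prey: 9+1-5=5; pred: 21+3-8=16
Step 8: prey: 5+1-2=4; pred: 16+1-6=11
Step 9: prey: 4+0-1=3; pred: 11+0-4=7
Step 10: prey: 3+0-0=3; pred: 7+0-2=5
Max prey = 42 at step 1

Answer: 42 1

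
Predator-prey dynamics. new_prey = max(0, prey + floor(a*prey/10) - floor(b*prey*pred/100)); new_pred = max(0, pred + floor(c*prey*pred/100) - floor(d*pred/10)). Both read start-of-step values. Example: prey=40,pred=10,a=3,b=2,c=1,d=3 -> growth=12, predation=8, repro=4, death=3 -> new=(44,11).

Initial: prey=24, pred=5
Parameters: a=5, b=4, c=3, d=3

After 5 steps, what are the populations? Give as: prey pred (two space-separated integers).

Answer: 0 65

Derivation:
Step 1: prey: 24+12-4=32; pred: 5+3-1=7
Step 2: prey: 32+16-8=40; pred: 7+6-2=11
Step 3: prey: 40+20-17=43; pred: 11+13-3=21
Step 4: prey: 43+21-36=28; pred: 21+27-6=42
Step 5: prey: 28+14-47=0; pred: 42+35-12=65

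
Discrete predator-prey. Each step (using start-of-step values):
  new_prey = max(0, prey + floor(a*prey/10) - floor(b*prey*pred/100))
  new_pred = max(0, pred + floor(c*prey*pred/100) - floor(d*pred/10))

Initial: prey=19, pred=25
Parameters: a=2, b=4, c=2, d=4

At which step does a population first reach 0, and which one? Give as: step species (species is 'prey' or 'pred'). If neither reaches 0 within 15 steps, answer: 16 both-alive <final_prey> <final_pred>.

Step 1: prey: 19+3-19=3; pred: 25+9-10=24
Step 2: prey: 3+0-2=1; pred: 24+1-9=16
Step 3: prey: 1+0-0=1; pred: 16+0-6=10
Step 4: prey: 1+0-0=1; pred: 10+0-4=6
Step 5: prey: 1+0-0=1; pred: 6+0-2=4
Step 6: prey: 1+0-0=1; pred: 4+0-1=3
Step 7: prey: 1+0-0=1; pred: 3+0-1=2
Step 8: prey: 1+0-0=1; pred: 2+0-0=2
Steps 9-15: state stable at prey=1, pred=2 (no change)
No extinction within 15 steps

Answer: 16 both-alive 1 2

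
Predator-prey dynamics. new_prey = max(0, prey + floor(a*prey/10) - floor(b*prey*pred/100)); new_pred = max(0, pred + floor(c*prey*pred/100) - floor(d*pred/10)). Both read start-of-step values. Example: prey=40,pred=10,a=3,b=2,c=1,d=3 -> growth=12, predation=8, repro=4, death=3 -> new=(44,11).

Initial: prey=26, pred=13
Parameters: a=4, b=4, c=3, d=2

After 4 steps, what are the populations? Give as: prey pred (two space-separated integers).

Answer: 0 32

Derivation:
Step 1: prey: 26+10-13=23; pred: 13+10-2=21
Step 2: prey: 23+9-19=13; pred: 21+14-4=31
Step 3: prey: 13+5-16=2; pred: 31+12-6=37
Step 4: prey: 2+0-2=0; pred: 37+2-7=32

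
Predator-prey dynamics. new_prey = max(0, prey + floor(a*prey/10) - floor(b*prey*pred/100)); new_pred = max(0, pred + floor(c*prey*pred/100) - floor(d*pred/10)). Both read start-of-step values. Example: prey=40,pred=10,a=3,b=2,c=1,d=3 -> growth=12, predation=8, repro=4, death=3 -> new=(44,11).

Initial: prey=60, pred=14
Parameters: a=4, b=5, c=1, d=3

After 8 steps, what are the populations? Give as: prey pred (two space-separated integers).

Answer: 4 4

Derivation:
Step 1: prey: 60+24-42=42; pred: 14+8-4=18
Step 2: prey: 42+16-37=21; pred: 18+7-5=20
Step 3: prey: 21+8-21=8; pred: 20+4-6=18
Step 4: prey: 8+3-7=4; pred: 18+1-5=14
Step 5: prey: 4+1-2=3; pred: 14+0-4=10
Step 6: prey: 3+1-1=3; pred: 10+0-3=7
Step 7: prey: 3+1-1=3; pred: 7+0-2=5
Step 8: prey: 3+1-0=4; pred: 5+0-1=4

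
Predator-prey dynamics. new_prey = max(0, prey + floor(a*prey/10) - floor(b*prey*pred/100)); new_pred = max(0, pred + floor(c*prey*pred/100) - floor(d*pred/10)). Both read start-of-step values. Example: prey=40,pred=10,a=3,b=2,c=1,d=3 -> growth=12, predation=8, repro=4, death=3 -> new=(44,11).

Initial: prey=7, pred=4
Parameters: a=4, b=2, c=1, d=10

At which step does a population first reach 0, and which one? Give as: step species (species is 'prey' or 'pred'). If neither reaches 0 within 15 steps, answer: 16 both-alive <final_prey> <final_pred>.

Step 1: prey: 7+2-0=9; pred: 4+0-4=0
First extinction: pred at step 1

Answer: 1 pred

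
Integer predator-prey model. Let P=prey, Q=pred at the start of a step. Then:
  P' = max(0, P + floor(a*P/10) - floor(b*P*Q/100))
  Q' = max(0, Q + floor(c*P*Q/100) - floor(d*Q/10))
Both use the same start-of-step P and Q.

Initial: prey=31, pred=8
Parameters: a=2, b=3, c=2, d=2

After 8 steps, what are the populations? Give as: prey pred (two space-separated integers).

Answer: 1 16

Derivation:
Step 1: prey: 31+6-7=30; pred: 8+4-1=11
Step 2: prey: 30+6-9=27; pred: 11+6-2=15
Step 3: prey: 27+5-12=20; pred: 15+8-3=20
Step 4: prey: 20+4-12=12; pred: 20+8-4=24
Step 5: prey: 12+2-8=6; pred: 24+5-4=25
Step 6: prey: 6+1-4=3; pred: 25+3-5=23
Step 7: prey: 3+0-2=1; pred: 23+1-4=20
Step 8: prey: 1+0-0=1; pred: 20+0-4=16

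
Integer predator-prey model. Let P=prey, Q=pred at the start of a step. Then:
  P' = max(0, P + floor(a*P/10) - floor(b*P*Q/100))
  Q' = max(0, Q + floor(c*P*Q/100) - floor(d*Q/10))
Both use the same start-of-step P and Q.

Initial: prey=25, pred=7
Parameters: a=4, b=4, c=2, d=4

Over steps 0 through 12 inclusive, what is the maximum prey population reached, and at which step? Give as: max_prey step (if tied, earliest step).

Answer: 32 3

Derivation:
Step 1: prey: 25+10-7=28; pred: 7+3-2=8
Step 2: prey: 28+11-8=31; pred: 8+4-3=9
Step 3: prey: 31+12-11=32; pred: 9+5-3=11
Step 4: prey: 32+12-14=30; pred: 11+7-4=14
Step 5: prey: 30+12-16=26; pred: 14+8-5=17
Step 6: prey: 26+10-17=19; pred: 17+8-6=19
Step 7: prey: 19+7-14=12; pred: 19+7-7=19
Step 8: prey: 12+4-9=7; pred: 19+4-7=16
Step 9: prey: 7+2-4=5; pred: 16+2-6=12
Step 10: prey: 5+2-2=5; pred: 12+1-4=9
Step 11: prey: 5+2-1=6; pred: 9+0-3=6
Step 12: prey: 6+2-1=7; pred: 6+0-2=4
Max prey = 32 at step 3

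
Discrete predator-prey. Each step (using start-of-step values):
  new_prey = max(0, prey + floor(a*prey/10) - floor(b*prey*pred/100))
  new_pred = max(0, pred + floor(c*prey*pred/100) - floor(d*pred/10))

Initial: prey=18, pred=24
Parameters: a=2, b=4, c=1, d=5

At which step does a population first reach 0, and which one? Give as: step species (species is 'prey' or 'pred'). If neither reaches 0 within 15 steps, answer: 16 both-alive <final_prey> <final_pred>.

Step 1: prey: 18+3-17=4; pred: 24+4-12=16
Step 2: prey: 4+0-2=2; pred: 16+0-8=8
Step 3: prey: 2+0-0=2; pred: 8+0-4=4
Step 4: prey: 2+0-0=2; pred: 4+0-2=2
Step 5: prey: 2+0-0=2; pred: 2+0-1=1
Step 6: prey: 2+0-0=2; pred: 1+0-0=1
Steps 7-15: state stable at prey=2, pred=1 (no change)
No extinction within 15 steps

Answer: 16 both-alive 2 1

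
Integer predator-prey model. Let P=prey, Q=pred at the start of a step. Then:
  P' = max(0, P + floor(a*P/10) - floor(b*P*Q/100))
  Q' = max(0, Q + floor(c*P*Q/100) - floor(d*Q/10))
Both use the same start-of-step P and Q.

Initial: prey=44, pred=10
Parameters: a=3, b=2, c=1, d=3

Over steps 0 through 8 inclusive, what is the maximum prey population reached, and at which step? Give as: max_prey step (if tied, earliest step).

Step 1: prey: 44+13-8=49; pred: 10+4-3=11
Step 2: prey: 49+14-10=53; pred: 11+5-3=13
Step 3: prey: 53+15-13=55; pred: 13+6-3=16
Step 4: prey: 55+16-17=54; pred: 16+8-4=20
Step 5: prey: 54+16-21=49; pred: 20+10-6=24
Step 6: prey: 49+14-23=40; pred: 24+11-7=28
Step 7: prey: 40+12-22=30; pred: 28+11-8=31
Step 8: prey: 30+9-18=21; pred: 31+9-9=31
Max prey = 55 at step 3

Answer: 55 3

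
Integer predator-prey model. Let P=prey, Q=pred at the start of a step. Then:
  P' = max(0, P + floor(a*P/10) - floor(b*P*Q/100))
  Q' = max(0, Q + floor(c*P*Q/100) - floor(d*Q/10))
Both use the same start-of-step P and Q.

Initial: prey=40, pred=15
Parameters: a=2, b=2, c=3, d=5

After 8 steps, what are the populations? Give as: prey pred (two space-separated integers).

Answer: 1 3

Derivation:
Step 1: prey: 40+8-12=36; pred: 15+18-7=26
Step 2: prey: 36+7-18=25; pred: 26+28-13=41
Step 3: prey: 25+5-20=10; pred: 41+30-20=51
Step 4: prey: 10+2-10=2; pred: 51+15-25=41
Step 5: prey: 2+0-1=1; pred: 41+2-20=23
Step 6: prey: 1+0-0=1; pred: 23+0-11=12
Step 7: prey: 1+0-0=1; pred: 12+0-6=6
Step 8: prey: 1+0-0=1; pred: 6+0-3=3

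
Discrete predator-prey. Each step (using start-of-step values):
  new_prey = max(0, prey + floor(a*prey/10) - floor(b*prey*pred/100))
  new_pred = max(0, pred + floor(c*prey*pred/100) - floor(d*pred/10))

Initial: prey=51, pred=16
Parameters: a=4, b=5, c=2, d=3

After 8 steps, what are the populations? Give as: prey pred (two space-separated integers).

Answer: 0 5

Derivation:
Step 1: prey: 51+20-40=31; pred: 16+16-4=28
Step 2: prey: 31+12-43=0; pred: 28+17-8=37
Step 3: prey: 0+0-0=0; pred: 37+0-11=26
Step 4: prey: 0+0-0=0; pred: 26+0-7=19
Step 5: prey: 0+0-0=0; pred: 19+0-5=14
Step 6: prey: 0+0-0=0; pred: 14+0-4=10
Step 7: prey: 0+0-0=0; pred: 10+0-3=7
Step 8: prey: 0+0-0=0; pred: 7+0-2=5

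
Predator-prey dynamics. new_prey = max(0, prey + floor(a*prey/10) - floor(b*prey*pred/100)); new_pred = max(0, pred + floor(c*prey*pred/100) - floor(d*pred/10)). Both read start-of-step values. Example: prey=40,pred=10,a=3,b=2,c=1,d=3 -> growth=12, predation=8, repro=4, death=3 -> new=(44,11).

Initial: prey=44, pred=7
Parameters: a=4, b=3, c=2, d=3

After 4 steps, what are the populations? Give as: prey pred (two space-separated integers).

Step 1: prey: 44+17-9=52; pred: 7+6-2=11
Step 2: prey: 52+20-17=55; pred: 11+11-3=19
Step 3: prey: 55+22-31=46; pred: 19+20-5=34
Step 4: prey: 46+18-46=18; pred: 34+31-10=55

Answer: 18 55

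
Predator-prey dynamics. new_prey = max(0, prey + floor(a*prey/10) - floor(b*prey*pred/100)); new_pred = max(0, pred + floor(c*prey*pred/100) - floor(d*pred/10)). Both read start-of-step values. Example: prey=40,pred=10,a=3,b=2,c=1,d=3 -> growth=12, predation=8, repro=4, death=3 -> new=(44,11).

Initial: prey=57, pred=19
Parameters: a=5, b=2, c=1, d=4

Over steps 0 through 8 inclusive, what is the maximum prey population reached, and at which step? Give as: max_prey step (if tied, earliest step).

Answer: 68 2

Derivation:
Step 1: prey: 57+28-21=64; pred: 19+10-7=22
Step 2: prey: 64+32-28=68; pred: 22+14-8=28
Step 3: prey: 68+34-38=64; pred: 28+19-11=36
Step 4: prey: 64+32-46=50; pred: 36+23-14=45
Step 5: prey: 50+25-45=30; pred: 45+22-18=49
Step 6: prey: 30+15-29=16; pred: 49+14-19=44
Step 7: prey: 16+8-14=10; pred: 44+7-17=34
Step 8: prey: 10+5-6=9; pred: 34+3-13=24
Max prey = 68 at step 2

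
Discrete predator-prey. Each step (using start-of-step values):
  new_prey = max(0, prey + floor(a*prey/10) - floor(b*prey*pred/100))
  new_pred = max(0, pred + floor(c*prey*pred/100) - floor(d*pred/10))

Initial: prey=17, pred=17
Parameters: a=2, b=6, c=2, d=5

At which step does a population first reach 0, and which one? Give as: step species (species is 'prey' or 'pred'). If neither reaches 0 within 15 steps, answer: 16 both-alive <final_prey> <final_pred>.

Step 1: prey: 17+3-17=3; pred: 17+5-8=14
Step 2: prey: 3+0-2=1; pred: 14+0-7=7
Step 3: prey: 1+0-0=1; pred: 7+0-3=4
Step 4: prey: 1+0-0=1; pred: 4+0-2=2
Step 5: prey: 1+0-0=1; pred: 2+0-1=1
Step 6: prey: 1+0-0=1; pred: 1+0-0=1
Steps 7-15: state stable at prey=1, pred=1 (no change)
No extinction within 15 steps

Answer: 16 both-alive 1 1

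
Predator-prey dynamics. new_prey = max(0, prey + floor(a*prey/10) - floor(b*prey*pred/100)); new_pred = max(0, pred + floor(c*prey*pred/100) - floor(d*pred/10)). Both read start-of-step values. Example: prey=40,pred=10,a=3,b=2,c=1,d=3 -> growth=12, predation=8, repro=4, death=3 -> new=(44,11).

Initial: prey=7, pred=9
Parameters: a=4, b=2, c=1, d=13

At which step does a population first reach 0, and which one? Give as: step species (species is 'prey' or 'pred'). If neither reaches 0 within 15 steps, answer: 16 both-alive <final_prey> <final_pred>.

Step 1: prey: 7+2-1=8; pred: 9+0-11=0
First extinction: pred at step 1

Answer: 1 pred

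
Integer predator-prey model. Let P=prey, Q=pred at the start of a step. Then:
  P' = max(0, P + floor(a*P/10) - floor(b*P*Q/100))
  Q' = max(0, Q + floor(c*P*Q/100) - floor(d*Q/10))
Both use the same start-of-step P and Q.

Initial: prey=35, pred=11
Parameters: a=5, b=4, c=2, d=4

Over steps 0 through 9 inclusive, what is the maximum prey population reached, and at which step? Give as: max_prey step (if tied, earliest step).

Step 1: prey: 35+17-15=37; pred: 11+7-4=14
Step 2: prey: 37+18-20=35; pred: 14+10-5=19
Step 3: prey: 35+17-26=26; pred: 19+13-7=25
Step 4: prey: 26+13-26=13; pred: 25+13-10=28
Step 5: prey: 13+6-14=5; pred: 28+7-11=24
Step 6: prey: 5+2-4=3; pred: 24+2-9=17
Step 7: prey: 3+1-2=2; pred: 17+1-6=12
Step 8: prey: 2+1-0=3; pred: 12+0-4=8
Step 9: prey: 3+1-0=4; pred: 8+0-3=5
Max prey = 37 at step 1

Answer: 37 1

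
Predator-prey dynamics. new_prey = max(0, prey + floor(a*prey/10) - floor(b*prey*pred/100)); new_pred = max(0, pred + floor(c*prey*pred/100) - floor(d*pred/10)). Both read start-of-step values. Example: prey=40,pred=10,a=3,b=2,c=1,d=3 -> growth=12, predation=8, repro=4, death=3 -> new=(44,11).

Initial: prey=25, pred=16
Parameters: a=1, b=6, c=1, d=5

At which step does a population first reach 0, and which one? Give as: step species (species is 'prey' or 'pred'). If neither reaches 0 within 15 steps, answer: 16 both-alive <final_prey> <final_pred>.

Step 1: prey: 25+2-24=3; pred: 16+4-8=12
Step 2: prey: 3+0-2=1; pred: 12+0-6=6
Step 3: prey: 1+0-0=1; pred: 6+0-3=3
Step 4: prey: 1+0-0=1; pred: 3+0-1=2
Step 5: prey: 1+0-0=1; pred: 2+0-1=1
Step 6: prey: 1+0-0=1; pred: 1+0-0=1
Steps 7-15: state stable at prey=1, pred=1 (no change)
No extinction within 15 steps

Answer: 16 both-alive 1 1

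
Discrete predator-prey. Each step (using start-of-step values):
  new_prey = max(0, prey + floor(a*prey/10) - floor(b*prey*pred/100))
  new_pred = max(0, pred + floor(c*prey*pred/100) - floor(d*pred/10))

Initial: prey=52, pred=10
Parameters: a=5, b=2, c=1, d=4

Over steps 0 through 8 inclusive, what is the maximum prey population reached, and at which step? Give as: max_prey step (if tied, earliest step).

Answer: 117 4

Derivation:
Step 1: prey: 52+26-10=68; pred: 10+5-4=11
Step 2: prey: 68+34-14=88; pred: 11+7-4=14
Step 3: prey: 88+44-24=108; pred: 14+12-5=21
Step 4: prey: 108+54-45=117; pred: 21+22-8=35
Step 5: prey: 117+58-81=94; pred: 35+40-14=61
Step 6: prey: 94+47-114=27; pred: 61+57-24=94
Step 7: prey: 27+13-50=0; pred: 94+25-37=82
Step 8: prey: 0+0-0=0; pred: 82+0-32=50
Max prey = 117 at step 4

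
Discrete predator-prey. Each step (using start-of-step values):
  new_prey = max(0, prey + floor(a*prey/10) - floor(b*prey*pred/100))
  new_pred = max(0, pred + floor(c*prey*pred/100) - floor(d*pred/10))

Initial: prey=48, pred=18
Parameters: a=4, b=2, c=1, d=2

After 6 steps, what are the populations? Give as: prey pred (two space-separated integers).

Step 1: prey: 48+19-17=50; pred: 18+8-3=23
Step 2: prey: 50+20-23=47; pred: 23+11-4=30
Step 3: prey: 47+18-28=37; pred: 30+14-6=38
Step 4: prey: 37+14-28=23; pred: 38+14-7=45
Step 5: prey: 23+9-20=12; pred: 45+10-9=46
Step 6: prey: 12+4-11=5; pred: 46+5-9=42

Answer: 5 42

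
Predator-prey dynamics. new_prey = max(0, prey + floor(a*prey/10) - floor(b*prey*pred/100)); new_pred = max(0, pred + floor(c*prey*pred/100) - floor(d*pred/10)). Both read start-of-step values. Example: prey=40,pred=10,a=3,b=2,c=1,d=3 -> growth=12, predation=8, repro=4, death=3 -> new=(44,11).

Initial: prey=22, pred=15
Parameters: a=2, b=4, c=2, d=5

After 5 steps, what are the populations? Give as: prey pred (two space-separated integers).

Answer: 7 2

Derivation:
Step 1: prey: 22+4-13=13; pred: 15+6-7=14
Step 2: prey: 13+2-7=8; pred: 14+3-7=10
Step 3: prey: 8+1-3=6; pred: 10+1-5=6
Step 4: prey: 6+1-1=6; pred: 6+0-3=3
Step 5: prey: 6+1-0=7; pred: 3+0-1=2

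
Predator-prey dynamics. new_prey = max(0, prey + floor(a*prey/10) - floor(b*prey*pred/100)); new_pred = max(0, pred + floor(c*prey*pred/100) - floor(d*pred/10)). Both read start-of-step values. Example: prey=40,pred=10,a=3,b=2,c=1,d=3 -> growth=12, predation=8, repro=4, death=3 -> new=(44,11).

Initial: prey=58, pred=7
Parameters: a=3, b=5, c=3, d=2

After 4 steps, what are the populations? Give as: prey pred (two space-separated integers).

Answer: 0 52

Derivation:
Step 1: prey: 58+17-20=55; pred: 7+12-1=18
Step 2: prey: 55+16-49=22; pred: 18+29-3=44
Step 3: prey: 22+6-48=0; pred: 44+29-8=65
Step 4: prey: 0+0-0=0; pred: 65+0-13=52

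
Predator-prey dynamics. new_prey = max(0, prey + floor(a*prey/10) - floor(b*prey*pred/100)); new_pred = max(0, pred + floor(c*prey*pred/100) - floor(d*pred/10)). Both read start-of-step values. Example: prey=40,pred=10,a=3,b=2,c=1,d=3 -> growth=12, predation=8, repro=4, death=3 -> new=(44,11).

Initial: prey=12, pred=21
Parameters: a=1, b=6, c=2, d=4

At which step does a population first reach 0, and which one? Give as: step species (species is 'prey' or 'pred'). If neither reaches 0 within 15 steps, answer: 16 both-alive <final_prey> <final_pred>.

Answer: 1 prey

Derivation:
Step 1: prey: 12+1-15=0; pred: 21+5-8=18
First extinction: prey at step 1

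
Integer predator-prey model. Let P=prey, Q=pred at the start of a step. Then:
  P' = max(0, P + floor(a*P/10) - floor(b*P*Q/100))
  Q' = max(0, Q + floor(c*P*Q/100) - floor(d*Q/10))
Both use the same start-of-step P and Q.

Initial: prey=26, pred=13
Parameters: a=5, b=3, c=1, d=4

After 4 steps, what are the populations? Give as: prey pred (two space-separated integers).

Step 1: prey: 26+13-10=29; pred: 13+3-5=11
Step 2: prey: 29+14-9=34; pred: 11+3-4=10
Step 3: prey: 34+17-10=41; pred: 10+3-4=9
Step 4: prey: 41+20-11=50; pred: 9+3-3=9

Answer: 50 9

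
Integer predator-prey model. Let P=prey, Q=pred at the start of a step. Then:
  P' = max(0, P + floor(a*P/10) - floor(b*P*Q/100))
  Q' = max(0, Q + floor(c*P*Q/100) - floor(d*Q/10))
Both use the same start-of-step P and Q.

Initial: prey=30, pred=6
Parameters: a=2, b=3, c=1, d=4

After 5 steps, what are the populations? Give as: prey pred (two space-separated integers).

Step 1: prey: 30+6-5=31; pred: 6+1-2=5
Step 2: prey: 31+6-4=33; pred: 5+1-2=4
Step 3: prey: 33+6-3=36; pred: 4+1-1=4
Step 4: prey: 36+7-4=39; pred: 4+1-1=4
Step 5: prey: 39+7-4=42; pred: 4+1-1=4

Answer: 42 4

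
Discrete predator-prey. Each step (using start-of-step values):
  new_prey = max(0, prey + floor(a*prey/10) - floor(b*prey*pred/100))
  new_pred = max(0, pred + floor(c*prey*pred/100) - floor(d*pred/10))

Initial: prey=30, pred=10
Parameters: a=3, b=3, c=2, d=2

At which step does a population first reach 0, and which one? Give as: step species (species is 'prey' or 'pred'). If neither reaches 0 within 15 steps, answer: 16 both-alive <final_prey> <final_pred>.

Answer: 16 both-alive 1 5

Derivation:
Step 1: prey: 30+9-9=30; pred: 10+6-2=14
Step 2: prey: 30+9-12=27; pred: 14+8-2=20
Step 3: prey: 27+8-16=19; pred: 20+10-4=26
Step 4: prey: 19+5-14=10; pred: 26+9-5=30
Step 5: prey: 10+3-9=4; pred: 30+6-6=30
Step 6: prey: 4+1-3=2; pred: 30+2-6=26
Step 7: prey: 2+0-1=1; pred: 26+1-5=22
Step 8: prey: 1+0-0=1; pred: 22+0-4=18
Step 9: prey: 1+0-0=1; pred: 18+0-3=15
Step 10: prey: 1+0-0=1; pred: 15+0-3=12
Step 11: prey: 1+0-0=1; pred: 12+0-2=10
Step 12: prey: 1+0-0=1; pred: 10+0-2=8
Step 13: prey: 1+0-0=1; pred: 8+0-1=7
Step 14: prey: 1+0-0=1; pred: 7+0-1=6
Step 15: prey: 1+0-0=1; pred: 6+0-1=5
No extinction within 15 steps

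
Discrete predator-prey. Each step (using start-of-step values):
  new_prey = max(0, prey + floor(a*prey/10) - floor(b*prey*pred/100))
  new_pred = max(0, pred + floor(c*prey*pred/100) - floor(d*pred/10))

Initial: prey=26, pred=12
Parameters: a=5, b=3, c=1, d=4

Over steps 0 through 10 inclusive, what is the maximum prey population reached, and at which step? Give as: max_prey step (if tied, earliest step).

Answer: 94 7

Derivation:
Step 1: prey: 26+13-9=30; pred: 12+3-4=11
Step 2: prey: 30+15-9=36; pred: 11+3-4=10
Step 3: prey: 36+18-10=44; pred: 10+3-4=9
Step 4: prey: 44+22-11=55; pred: 9+3-3=9
Step 5: prey: 55+27-14=68; pred: 9+4-3=10
Step 6: prey: 68+34-20=82; pred: 10+6-4=12
Step 7: prey: 82+41-29=94; pred: 12+9-4=17
Step 8: prey: 94+47-47=94; pred: 17+15-6=26
Step 9: prey: 94+47-73=68; pred: 26+24-10=40
Step 10: prey: 68+34-81=21; pred: 40+27-16=51
Max prey = 94 at step 7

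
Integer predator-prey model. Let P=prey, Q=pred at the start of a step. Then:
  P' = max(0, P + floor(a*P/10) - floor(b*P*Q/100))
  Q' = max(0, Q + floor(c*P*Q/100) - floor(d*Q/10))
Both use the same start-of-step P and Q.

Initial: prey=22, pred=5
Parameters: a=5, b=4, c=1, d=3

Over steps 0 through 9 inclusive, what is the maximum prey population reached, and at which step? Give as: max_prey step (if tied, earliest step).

Answer: 99 7

Derivation:
Step 1: prey: 22+11-4=29; pred: 5+1-1=5
Step 2: prey: 29+14-5=38; pred: 5+1-1=5
Step 3: prey: 38+19-7=50; pred: 5+1-1=5
Step 4: prey: 50+25-10=65; pred: 5+2-1=6
Step 5: prey: 65+32-15=82; pred: 6+3-1=8
Step 6: prey: 82+41-26=97; pred: 8+6-2=12
Step 7: prey: 97+48-46=99; pred: 12+11-3=20
Step 8: prey: 99+49-79=69; pred: 20+19-6=33
Step 9: prey: 69+34-91=12; pred: 33+22-9=46
Max prey = 99 at step 7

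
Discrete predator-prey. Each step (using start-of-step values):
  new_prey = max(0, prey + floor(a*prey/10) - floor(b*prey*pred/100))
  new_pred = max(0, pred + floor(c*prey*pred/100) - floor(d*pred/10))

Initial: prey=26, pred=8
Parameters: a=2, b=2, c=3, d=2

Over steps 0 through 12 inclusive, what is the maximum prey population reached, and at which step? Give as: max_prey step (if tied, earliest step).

Step 1: prey: 26+5-4=27; pred: 8+6-1=13
Step 2: prey: 27+5-7=25; pred: 13+10-2=21
Step 3: prey: 25+5-10=20; pred: 21+15-4=32
Step 4: prey: 20+4-12=12; pred: 32+19-6=45
Step 5: prey: 12+2-10=4; pred: 45+16-9=52
Step 6: prey: 4+0-4=0; pred: 52+6-10=48
Step 7: prey: 0+0-0=0; pred: 48+0-9=39
Step 8: prey: 0+0-0=0; pred: 39+0-7=32
Step 9: prey: 0+0-0=0; pred: 32+0-6=26
Step 10: prey: 0+0-0=0; pred: 26+0-5=21
Step 11: prey: 0+0-0=0; pred: 21+0-4=17
Step 12: prey: 0+0-0=0; pred: 17+0-3=14
Max prey = 27 at step 1

Answer: 27 1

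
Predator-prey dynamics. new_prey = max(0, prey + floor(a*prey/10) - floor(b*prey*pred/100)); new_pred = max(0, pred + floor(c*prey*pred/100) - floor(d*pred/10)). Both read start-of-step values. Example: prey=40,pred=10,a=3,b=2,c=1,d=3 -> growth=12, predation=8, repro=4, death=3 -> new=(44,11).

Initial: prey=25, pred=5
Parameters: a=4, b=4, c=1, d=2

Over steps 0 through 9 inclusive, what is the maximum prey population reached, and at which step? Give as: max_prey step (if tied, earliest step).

Answer: 65 6

Derivation:
Step 1: prey: 25+10-5=30; pred: 5+1-1=5
Step 2: prey: 30+12-6=36; pred: 5+1-1=5
Step 3: prey: 36+14-7=43; pred: 5+1-1=5
Step 4: prey: 43+17-8=52; pred: 5+2-1=6
Step 5: prey: 52+20-12=60; pred: 6+3-1=8
Step 6: prey: 60+24-19=65; pred: 8+4-1=11
Step 7: prey: 65+26-28=63; pred: 11+7-2=16
Step 8: prey: 63+25-40=48; pred: 16+10-3=23
Step 9: prey: 48+19-44=23; pred: 23+11-4=30
Max prey = 65 at step 6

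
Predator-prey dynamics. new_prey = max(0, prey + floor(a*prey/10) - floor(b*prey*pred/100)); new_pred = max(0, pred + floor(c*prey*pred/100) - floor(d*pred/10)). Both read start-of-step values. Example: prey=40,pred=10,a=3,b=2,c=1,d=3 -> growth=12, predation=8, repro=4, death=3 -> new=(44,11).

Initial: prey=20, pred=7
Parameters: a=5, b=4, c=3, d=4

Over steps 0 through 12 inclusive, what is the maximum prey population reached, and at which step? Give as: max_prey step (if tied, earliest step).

Answer: 29 3

Derivation:
Step 1: prey: 20+10-5=25; pred: 7+4-2=9
Step 2: prey: 25+12-9=28; pred: 9+6-3=12
Step 3: prey: 28+14-13=29; pred: 12+10-4=18
Step 4: prey: 29+14-20=23; pred: 18+15-7=26
Step 5: prey: 23+11-23=11; pred: 26+17-10=33
Step 6: prey: 11+5-14=2; pred: 33+10-13=30
Step 7: prey: 2+1-2=1; pred: 30+1-12=19
Step 8: prey: 1+0-0=1; pred: 19+0-7=12
Step 9: prey: 1+0-0=1; pred: 12+0-4=8
Step 10: prey: 1+0-0=1; pred: 8+0-3=5
Step 11: prey: 1+0-0=1; pred: 5+0-2=3
Step 12: prey: 1+0-0=1; pred: 3+0-1=2
Max prey = 29 at step 3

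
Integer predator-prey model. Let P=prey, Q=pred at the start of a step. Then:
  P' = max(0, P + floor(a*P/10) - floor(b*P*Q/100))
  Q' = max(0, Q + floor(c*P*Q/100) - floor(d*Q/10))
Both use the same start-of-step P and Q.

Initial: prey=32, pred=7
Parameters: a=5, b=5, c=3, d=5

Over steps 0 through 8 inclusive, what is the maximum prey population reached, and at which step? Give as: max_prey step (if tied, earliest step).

Answer: 37 1

Derivation:
Step 1: prey: 32+16-11=37; pred: 7+6-3=10
Step 2: prey: 37+18-18=37; pred: 10+11-5=16
Step 3: prey: 37+18-29=26; pred: 16+17-8=25
Step 4: prey: 26+13-32=7; pred: 25+19-12=32
Step 5: prey: 7+3-11=0; pred: 32+6-16=22
Step 6: prey: 0+0-0=0; pred: 22+0-11=11
Step 7: prey: 0+0-0=0; pred: 11+0-5=6
Step 8: prey: 0+0-0=0; pred: 6+0-3=3
Max prey = 37 at step 1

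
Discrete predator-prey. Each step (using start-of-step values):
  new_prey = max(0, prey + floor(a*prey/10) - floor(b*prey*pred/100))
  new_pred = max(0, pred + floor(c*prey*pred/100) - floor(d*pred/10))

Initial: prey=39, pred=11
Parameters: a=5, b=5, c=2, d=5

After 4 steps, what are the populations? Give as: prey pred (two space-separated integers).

Step 1: prey: 39+19-21=37; pred: 11+8-5=14
Step 2: prey: 37+18-25=30; pred: 14+10-7=17
Step 3: prey: 30+15-25=20; pred: 17+10-8=19
Step 4: prey: 20+10-19=11; pred: 19+7-9=17

Answer: 11 17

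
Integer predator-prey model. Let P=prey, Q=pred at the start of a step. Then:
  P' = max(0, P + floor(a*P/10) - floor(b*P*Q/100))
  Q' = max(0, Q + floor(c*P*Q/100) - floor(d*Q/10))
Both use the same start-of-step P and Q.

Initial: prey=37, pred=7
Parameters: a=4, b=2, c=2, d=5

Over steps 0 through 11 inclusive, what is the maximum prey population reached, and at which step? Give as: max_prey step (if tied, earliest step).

Step 1: prey: 37+14-5=46; pred: 7+5-3=9
Step 2: prey: 46+18-8=56; pred: 9+8-4=13
Step 3: prey: 56+22-14=64; pred: 13+14-6=21
Step 4: prey: 64+25-26=63; pred: 21+26-10=37
Step 5: prey: 63+25-46=42; pred: 37+46-18=65
Step 6: prey: 42+16-54=4; pred: 65+54-32=87
Step 7: prey: 4+1-6=0; pred: 87+6-43=50
Step 8: prey: 0+0-0=0; pred: 50+0-25=25
Step 9: prey: 0+0-0=0; pred: 25+0-12=13
Step 10: prey: 0+0-0=0; pred: 13+0-6=7
Step 11: prey: 0+0-0=0; pred: 7+0-3=4
Max prey = 64 at step 3

Answer: 64 3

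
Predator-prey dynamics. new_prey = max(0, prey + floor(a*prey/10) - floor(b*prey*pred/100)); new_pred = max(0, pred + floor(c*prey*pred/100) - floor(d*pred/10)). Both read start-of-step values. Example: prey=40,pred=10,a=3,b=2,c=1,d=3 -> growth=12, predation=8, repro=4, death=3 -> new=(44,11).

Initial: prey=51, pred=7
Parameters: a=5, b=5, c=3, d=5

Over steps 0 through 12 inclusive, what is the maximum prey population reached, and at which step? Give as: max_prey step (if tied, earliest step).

Step 1: prey: 51+25-17=59; pred: 7+10-3=14
Step 2: prey: 59+29-41=47; pred: 14+24-7=31
Step 3: prey: 47+23-72=0; pred: 31+43-15=59
Step 4: prey: 0+0-0=0; pred: 59+0-29=30
Step 5: prey: 0+0-0=0; pred: 30+0-15=15
Step 6: prey: 0+0-0=0; pred: 15+0-7=8
Step 7: prey: 0+0-0=0; pred: 8+0-4=4
Step 8: prey: 0+0-0=0; pred: 4+0-2=2
Step 9: prey: 0+0-0=0; pred: 2+0-1=1
Step 10: prey: 0+0-0=0; pred: 1+0-0=1
Step 11: prey: 0+0-0=0; pred: 1+0-0=1
Step 12: prey: 0+0-0=0; pred: 1+0-0=1
Max prey = 59 at step 1

Answer: 59 1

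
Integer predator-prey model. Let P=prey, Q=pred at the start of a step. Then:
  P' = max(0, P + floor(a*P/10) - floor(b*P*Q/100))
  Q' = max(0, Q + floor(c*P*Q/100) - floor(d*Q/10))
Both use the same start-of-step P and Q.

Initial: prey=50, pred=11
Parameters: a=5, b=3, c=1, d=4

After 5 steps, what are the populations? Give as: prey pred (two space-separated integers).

Answer: 50 31

Derivation:
Step 1: prey: 50+25-16=59; pred: 11+5-4=12
Step 2: prey: 59+29-21=67; pred: 12+7-4=15
Step 3: prey: 67+33-30=70; pred: 15+10-6=19
Step 4: prey: 70+35-39=66; pred: 19+13-7=25
Step 5: prey: 66+33-49=50; pred: 25+16-10=31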